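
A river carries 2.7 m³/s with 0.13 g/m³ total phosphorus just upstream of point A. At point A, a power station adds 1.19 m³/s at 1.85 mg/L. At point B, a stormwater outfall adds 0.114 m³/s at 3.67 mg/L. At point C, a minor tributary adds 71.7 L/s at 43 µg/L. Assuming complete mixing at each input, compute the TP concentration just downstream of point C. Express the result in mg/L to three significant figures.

After input A: C = (2.7·0.13 + 1.19·1.85) / 3.89 = 0.6562 mg/L.
After input B: C = (3.89·0.6562 + 0.114·3.67) / 4.004 = 0.742 mg/L.
71.7 L/s = 0.0717 m³/s.
43 µg/L = 0.043 mg/L.
After input C: C = (4.004·0.742 + 0.0717·0.043) / 4.076 = 0.7297 mg/L.

0.730 mg/L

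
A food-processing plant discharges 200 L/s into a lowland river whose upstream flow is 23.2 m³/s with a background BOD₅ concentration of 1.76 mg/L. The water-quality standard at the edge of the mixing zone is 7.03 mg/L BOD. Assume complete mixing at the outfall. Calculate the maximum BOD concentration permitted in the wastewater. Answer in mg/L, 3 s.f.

200 L/s = 0.2 m³/s.
Mass balance: 7.03·23.4 = 0.2·Cₑ + 23.2·1.76.
Cₑ = (164.5 − 40.83) / 0.2 = 618.4 mg/L.

618 mg/L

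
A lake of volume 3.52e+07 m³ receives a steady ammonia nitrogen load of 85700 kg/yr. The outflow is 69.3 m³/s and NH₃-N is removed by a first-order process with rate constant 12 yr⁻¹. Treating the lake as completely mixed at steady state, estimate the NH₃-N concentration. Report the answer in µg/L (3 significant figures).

32.8 µg/L

Outflow Q = 69.3 m³/s × 3.156e+07 s/yr = 2.187e+09 m³/yr.
Steady-state CSTR mass balance: W = Q·C + k·V·C, so C = W/(Q + kV).
Q + kV = 2.187e+09 + 12·3.52e+07 = 2.609e+09 m³/yr.
C = 85700/2.609e+09 = 3.284e-05 kg/m³ = 0.03284 mg/L = 32.84 µg/L.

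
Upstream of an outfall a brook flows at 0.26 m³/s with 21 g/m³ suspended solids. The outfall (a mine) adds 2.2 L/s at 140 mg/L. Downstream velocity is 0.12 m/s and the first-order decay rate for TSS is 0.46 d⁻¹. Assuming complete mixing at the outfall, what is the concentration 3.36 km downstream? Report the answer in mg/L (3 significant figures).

2.2 L/s = 0.0022 m³/s.
After complete mixing, C₀ = (0.0022·140 + 0.26·21) / 0.2622 = 22 mg/L.
Travel time t = 3360 m / 0.12 m/s = 2.8e+04 s = 0.3241 d.
C = 22·exp(−0.46·0.3241) = 22·0.8615 = 18.95 mg/L.

19.0 mg/L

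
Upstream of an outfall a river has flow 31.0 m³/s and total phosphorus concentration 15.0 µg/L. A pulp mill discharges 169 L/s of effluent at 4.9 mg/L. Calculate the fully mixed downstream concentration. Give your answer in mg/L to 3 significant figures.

0.0415 mg/L

169 L/s = 0.169 m³/s.
15.0 µg/L = 0.015 mg/L.
Conservation of mass across the mixing zone: C = (0.169·4.9 + 31·0.015) / (0.169 + 31) = 1.293/31.17 = 0.04149 mg/L.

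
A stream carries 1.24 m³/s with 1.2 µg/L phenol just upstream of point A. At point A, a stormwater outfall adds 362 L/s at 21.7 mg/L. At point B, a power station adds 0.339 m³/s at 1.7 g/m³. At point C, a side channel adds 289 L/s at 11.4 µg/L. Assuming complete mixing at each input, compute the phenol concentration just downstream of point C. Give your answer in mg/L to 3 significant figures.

1.2 µg/L = 0.0012 mg/L.
362 L/s = 0.362 m³/s.
After input A: C = (1.24·0.0012 + 0.362·21.7) / 1.602 = 4.904 mg/L.
After input B: C = (1.602·4.904 + 0.339·1.7) / 1.941 = 4.345 mg/L.
289 L/s = 0.289 m³/s.
11.4 µg/L = 0.0114 mg/L.
After input C: C = (1.941·4.345 + 0.289·0.0114) / 2.23 = 3.783 mg/L.

3.78 mg/L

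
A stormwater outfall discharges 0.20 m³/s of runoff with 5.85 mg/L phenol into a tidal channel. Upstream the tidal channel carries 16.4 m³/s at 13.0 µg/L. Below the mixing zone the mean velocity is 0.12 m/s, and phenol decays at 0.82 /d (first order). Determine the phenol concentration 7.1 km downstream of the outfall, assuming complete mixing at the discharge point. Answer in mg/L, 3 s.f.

13.0 µg/L = 0.013 mg/L.
After complete mixing, C₀ = (0.2·5.85 + 16.4·0.013) / 16.6 = 0.08333 mg/L.
Travel time t = 7100 m / 0.12 m/s = 5.917e+04 s = 0.6848 d.
C = 0.08333·exp(−0.82·0.6848) = 0.08333·0.5703 = 0.04752 mg/L.

0.0475 mg/L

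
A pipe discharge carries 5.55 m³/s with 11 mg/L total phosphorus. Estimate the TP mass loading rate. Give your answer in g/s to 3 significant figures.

61.0 g/s

Mass flux = Q·C = 5.55 m³/s × 11 g/m³ = 61.05 g/s.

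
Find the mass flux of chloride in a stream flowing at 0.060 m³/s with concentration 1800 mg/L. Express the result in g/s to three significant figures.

108 g/s

Mass flux = Q·C = 0.06 m³/s × 1800 g/m³ = 108 g/s.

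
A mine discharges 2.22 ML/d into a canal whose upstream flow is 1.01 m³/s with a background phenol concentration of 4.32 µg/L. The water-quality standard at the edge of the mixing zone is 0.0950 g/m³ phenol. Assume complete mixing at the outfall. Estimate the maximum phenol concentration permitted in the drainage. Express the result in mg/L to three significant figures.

3.66 mg/L

2.22 ML/d = 0.02569 m³/s.
4.32 µg/L = 0.00432 mg/L.
Mass balance: 0.095·1.036 = 0.02569·Cₑ + 1.01·0.00432.
Cₑ = (0.09839 − 0.004363) / 0.02569 = 3.659 mg/L.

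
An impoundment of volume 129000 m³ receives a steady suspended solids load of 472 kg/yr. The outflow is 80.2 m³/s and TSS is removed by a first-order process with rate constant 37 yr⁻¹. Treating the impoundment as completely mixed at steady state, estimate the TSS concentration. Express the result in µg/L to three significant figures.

Outflow Q = 80.2 m³/s × 3.156e+07 s/yr = 2.531e+09 m³/yr.
Steady-state CSTR mass balance: W = Q·C + k·V·C, so C = W/(Q + kV).
Q + kV = 2.531e+09 + 37·129000 = 2.536e+09 m³/yr.
C = 472/2.536e+09 = 1.861e-07 kg/m³ = 0.0001861 mg/L = 0.1861 µg/L.

0.186 µg/L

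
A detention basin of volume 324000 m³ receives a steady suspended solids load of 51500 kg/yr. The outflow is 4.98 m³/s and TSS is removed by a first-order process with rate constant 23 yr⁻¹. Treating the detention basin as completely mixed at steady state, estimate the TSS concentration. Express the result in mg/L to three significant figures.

0.313 mg/L

Outflow Q = 4.98 m³/s × 3.156e+07 s/yr = 1.572e+08 m³/yr.
Steady-state CSTR mass balance: W = Q·C + k·V·C, so C = W/(Q + kV).
Q + kV = 1.572e+08 + 23·324000 = 1.646e+08 m³/yr.
C = 51500/1.646e+08 = 0.0003129 kg/m³ = 0.3129 mg/L.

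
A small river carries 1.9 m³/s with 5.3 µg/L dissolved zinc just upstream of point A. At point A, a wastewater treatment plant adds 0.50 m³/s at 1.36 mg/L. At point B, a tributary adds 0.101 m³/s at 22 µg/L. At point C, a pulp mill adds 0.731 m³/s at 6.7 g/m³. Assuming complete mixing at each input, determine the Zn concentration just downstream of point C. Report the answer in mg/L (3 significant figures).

5.3 µg/L = 0.0053 mg/L.
After input A: C = (1.9·0.0053 + 0.5·1.36) / 2.4 = 0.2875 mg/L.
22 µg/L = 0.022 mg/L.
After input B: C = (2.4·0.2875 + 0.101·0.022) / 2.501 = 0.2768 mg/L.
After input C: C = (2.501·0.2768 + 0.731·6.7) / 3.232 = 1.73 mg/L.

1.73 mg/L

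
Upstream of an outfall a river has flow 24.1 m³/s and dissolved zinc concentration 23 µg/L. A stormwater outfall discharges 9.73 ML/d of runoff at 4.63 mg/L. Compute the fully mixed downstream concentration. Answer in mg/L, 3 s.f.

0.0444 mg/L

9.73 ML/d = 0.1126 m³/s.
23 µg/L = 0.023 mg/L.
Conservation of mass across the mixing zone: C = (0.1126·4.63 + 24.1·0.023) / (0.1126 + 24.1) = 1.076/24.21 = 0.04443 mg/L.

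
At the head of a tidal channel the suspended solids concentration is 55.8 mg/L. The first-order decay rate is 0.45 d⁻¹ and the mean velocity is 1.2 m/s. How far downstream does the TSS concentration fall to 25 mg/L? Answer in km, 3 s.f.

From C = C₀·e^(−kt), t = ln(C₀/C)/k = ln(55.8/25)/0.45 = 0.8029/0.45 = 1.784 d.
Distance = v·t = 1.2 m/s × 1.542e+05 s = 1.85e+05 m = 185 km.

185 km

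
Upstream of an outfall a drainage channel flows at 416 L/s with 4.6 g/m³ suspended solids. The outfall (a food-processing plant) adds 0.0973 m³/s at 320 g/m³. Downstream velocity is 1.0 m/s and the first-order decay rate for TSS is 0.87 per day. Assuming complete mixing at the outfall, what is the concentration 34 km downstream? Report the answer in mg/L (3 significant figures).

45.7 mg/L

416 L/s = 0.416 m³/s.
After complete mixing, C₀ = (0.0973·320 + 0.416·4.6) / 0.5133 = 64.39 mg/L.
Travel time t = 3.4e+04 m / 1.0 m/s = 3.4e+04 s = 0.3935 d.
C = 64.39·exp(−0.87·0.3935) = 64.39·0.7101 = 45.72 mg/L.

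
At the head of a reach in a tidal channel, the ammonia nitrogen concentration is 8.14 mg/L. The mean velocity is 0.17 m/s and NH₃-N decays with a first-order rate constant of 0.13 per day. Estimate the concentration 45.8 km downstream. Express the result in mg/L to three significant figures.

5.43 mg/L

Travel time t = 45.8 km / 0.17 m/s = 4.58e+04/0.17 = 2.694e+05 s = 3.118 d.
First-order decay: C = 8.14·exp(−0.13·3.118) = 8.14·0.6667 = 5.427 mg/L.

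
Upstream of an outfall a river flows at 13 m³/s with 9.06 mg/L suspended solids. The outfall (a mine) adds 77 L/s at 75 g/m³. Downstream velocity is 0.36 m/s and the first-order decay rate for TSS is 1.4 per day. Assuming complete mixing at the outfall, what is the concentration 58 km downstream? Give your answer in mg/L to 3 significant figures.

77 L/s = 0.077 m³/s.
After complete mixing, C₀ = (0.077·75 + 13·9.06) / 13.08 = 9.448 mg/L.
Travel time t = 5.8e+04 m / 0.36 m/s = 1.611e+05 s = 1.865 d.
C = 9.448·exp(−1.4·1.865) = 9.448·0.07349 = 0.6944 mg/L.

0.694 mg/L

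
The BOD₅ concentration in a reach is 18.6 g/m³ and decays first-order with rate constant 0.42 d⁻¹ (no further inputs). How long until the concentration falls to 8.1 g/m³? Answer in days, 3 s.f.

1.98 d

t = ln(C₀/C)/k = ln(18.6/8.1)/0.42 = 0.8313/0.42 = 1.979 d.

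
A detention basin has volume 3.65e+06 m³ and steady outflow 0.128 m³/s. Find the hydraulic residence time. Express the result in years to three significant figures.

0.904 yr

Q = 0.128 m³/s × 3.156e+07 s/yr = 4.039e+06 m³/yr.
Hydraulic residence time τ = V/Q = 3.65e+06/4.039e+06 = 0.9036 yr.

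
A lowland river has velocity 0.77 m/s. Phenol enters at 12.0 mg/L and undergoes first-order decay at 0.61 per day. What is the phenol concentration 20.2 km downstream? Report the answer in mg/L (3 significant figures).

9.97 mg/L

Travel time t = 20.2 km / 0.77 m/s = 2.02e+04/0.77 = 2.623e+04 s = 0.3036 d.
First-order decay: C = 12.0·exp(−0.61·0.3036) = 12.0·0.8309 = 9.971 mg/L.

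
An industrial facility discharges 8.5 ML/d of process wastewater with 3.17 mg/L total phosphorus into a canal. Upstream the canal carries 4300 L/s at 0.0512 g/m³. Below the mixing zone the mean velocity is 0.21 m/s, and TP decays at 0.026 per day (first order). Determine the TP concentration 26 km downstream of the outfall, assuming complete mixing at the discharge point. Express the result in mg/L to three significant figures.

0.117 mg/L

8.5 ML/d = 0.09838 m³/s.
4300 L/s = 4.3 m³/s.
After complete mixing, C₀ = (0.09838·3.17 + 4.3·0.0512) / 4.398 = 0.121 mg/L.
Travel time t = 2.6e+04 m / 0.21 m/s = 1.238e+05 s = 1.433 d.
C = 0.121·exp(−0.026·1.433) = 0.121·0.9634 = 0.1165 mg/L.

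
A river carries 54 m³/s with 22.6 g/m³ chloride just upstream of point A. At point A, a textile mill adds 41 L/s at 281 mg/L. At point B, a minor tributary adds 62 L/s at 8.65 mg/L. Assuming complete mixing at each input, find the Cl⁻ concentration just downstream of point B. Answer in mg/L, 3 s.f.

22.8 mg/L

41 L/s = 0.041 m³/s.
After input A: C = (54·22.6 + 0.041·281) / 54.04 = 22.8 mg/L.
62 L/s = 0.062 m³/s.
After input B: C = (54.04·22.8 + 0.062·8.65) / 54.1 = 22.78 mg/L.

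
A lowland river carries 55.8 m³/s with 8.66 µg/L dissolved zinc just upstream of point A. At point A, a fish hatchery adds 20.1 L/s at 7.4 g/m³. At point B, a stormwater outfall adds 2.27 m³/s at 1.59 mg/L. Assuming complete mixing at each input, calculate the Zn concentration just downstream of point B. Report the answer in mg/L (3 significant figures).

0.0730 mg/L

8.66 µg/L = 0.00866 mg/L.
20.1 L/s = 0.0201 m³/s.
After input A: C = (55.8·0.00866 + 0.0201·7.4) / 55.82 = 0.01132 mg/L.
After input B: C = (55.82·0.01132 + 2.27·1.59) / 58.09 = 0.07301 mg/L.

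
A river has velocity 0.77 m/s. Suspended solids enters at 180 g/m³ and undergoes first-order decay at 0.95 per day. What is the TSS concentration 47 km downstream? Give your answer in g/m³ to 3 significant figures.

Travel time t = 47 km / 0.77 m/s = 4.7e+04/0.77 = 6.104e+04 s = 0.7065 d.
First-order decay: C = 180·exp(−0.95·0.7065) = 180·0.5111 = 92 g/m³.

92.0 g/m³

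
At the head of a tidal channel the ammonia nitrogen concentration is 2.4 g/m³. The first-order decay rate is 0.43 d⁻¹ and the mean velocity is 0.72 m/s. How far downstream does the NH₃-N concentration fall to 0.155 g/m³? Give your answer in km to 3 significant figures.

396 km

From C = C₀·e^(−kt), t = ln(C₀/C)/k = ln(2.4/0.155)/0.43 = 2.74/0.43 = 6.372 d.
Distance = v·t = 0.72 m/s × 5.505e+05 s = 3.964e+05 m = 396.4 km.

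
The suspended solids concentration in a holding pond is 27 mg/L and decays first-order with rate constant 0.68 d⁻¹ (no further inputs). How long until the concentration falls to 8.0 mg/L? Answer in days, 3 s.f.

t = ln(C₀/C)/k = ln(27/8.0)/0.68 = 1.216/0.68 = 1.789 d.

1.79 d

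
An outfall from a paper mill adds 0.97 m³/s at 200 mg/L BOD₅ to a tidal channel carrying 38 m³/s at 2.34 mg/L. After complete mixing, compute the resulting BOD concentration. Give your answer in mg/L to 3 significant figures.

7.26 mg/L

Flow-weighted mixing gives C = (0.97·200 + 38·2.34) / (0.97 + 38) = 282.9/38.97 = 7.26 mg/L.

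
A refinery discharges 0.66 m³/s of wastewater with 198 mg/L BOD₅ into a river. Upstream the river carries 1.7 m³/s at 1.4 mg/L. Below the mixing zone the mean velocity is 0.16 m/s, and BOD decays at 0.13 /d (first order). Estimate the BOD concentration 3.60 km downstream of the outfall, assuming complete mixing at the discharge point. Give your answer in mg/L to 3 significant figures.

After complete mixing, C₀ = (0.66·198 + 1.7·1.4) / 2.36 = 56.38 mg/L.
Travel time t = 3600 m / 0.16 m/s = 2.25e+04 s = 0.2604 d.
C = 56.38·exp(−0.13·0.2604) = 56.38·0.9667 = 54.5 mg/L.

54.5 mg/L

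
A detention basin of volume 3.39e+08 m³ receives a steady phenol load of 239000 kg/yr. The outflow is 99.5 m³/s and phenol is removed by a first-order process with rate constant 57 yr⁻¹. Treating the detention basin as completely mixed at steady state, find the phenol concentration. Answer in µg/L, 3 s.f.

10.6 µg/L

Outflow Q = 99.5 m³/s × 3.156e+07 s/yr = 3.14e+09 m³/yr.
Steady-state CSTR mass balance: W = Q·C + k·V·C, so C = W/(Q + kV).
Q + kV = 3.14e+09 + 57·3.39e+08 = 2.246e+10 m³/yr.
C = 239000/2.246e+10 = 1.064e-05 kg/m³ = 0.01064 mg/L = 10.64 µg/L.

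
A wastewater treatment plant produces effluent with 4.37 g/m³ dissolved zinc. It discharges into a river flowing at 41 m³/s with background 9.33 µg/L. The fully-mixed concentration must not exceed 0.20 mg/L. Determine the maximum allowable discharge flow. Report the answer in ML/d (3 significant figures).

162 ML/d

9.33 µg/L = 0.00933 mg/L.
Mass balance at complete mixing: C_std·(Q_w + Q_r) = Q_w·C_e + Q_r·C_b.
Rearranging, Q_w = Q_r·(C_std − C_b)/(C_e − C_std) = 41·(0.2 − 0.00933) / (4.37 − 0.2) = 1.875 m³/s.
= 162 ML/d.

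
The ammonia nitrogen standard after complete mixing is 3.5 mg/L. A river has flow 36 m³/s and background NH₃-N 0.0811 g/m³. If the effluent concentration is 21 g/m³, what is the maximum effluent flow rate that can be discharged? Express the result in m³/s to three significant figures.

Mass balance at complete mixing: C_std·(Q_w + Q_r) = Q_w·C_e + Q_r·C_b.
Rearranging, Q_w = Q_r·(C_std − C_b)/(C_e − C_std) = 36·(3.5 − 0.0811) / (21 − 3.5) = 7.033 m³/s.

7.03 m³/s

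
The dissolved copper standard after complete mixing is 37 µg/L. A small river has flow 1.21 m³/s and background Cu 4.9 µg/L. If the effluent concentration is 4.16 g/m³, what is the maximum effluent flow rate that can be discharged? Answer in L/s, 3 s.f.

4.9 µg/L = 0.0049 mg/L.
37 µg/L = 0.037 mg/L.
Mass balance at complete mixing: C_std·(Q_w + Q_r) = Q_w·C_e + Q_r·C_b.
Rearranging, Q_w = Q_r·(C_std − C_b)/(C_e − C_std) = 1.21·(0.037 − 0.0049) / (4.16 − 0.037) = 0.009421 m³/s.
= 9.421 L/s.

9.42 L/s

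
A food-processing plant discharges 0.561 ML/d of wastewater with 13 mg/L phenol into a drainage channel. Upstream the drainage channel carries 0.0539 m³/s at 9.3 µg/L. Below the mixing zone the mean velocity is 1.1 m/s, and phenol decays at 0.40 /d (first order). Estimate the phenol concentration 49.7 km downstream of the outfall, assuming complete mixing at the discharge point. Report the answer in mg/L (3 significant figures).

1.14 mg/L

0.561 ML/d = 0.006493 m³/s.
9.3 µg/L = 0.0093 mg/L.
After complete mixing, C₀ = (0.006493·13 + 0.0539·0.0093) / 0.06039 = 1.406 mg/L.
Travel time t = 4.97e+04 m / 1.1 m/s = 4.518e+04 s = 0.5229 d.
C = 1.406·exp(−0.40·0.5229) = 1.406·0.8113 = 1.141 mg/L.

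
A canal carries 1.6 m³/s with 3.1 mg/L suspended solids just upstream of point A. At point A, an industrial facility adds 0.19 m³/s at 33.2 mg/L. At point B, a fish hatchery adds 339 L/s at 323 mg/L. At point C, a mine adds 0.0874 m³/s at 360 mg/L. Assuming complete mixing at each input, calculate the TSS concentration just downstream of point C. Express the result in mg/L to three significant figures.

After input A: C = (1.6·3.1 + 0.19·33.2) / 1.79 = 6.295 mg/L.
339 L/s = 0.339 m³/s.
After input B: C = (1.79·6.295 + 0.339·323) / 2.129 = 56.72 mg/L.
After input C: C = (2.129·56.72 + 0.0874·360) / 2.216 = 68.68 mg/L.

68.7 mg/L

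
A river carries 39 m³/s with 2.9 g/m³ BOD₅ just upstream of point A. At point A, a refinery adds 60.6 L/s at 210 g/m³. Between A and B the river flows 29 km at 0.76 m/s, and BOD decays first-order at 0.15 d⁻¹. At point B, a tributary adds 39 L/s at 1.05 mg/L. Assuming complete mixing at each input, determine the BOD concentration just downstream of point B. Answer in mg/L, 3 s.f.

60.6 L/s = 0.0606 m³/s.
After input A: C = (39·2.9 + 0.0606·210) / 39.06 = 3.221 mg/L.
Over the 29 km reach to input B (t = 3.816e+04 s = 0.4416 d), decay gives C = 3.221·exp(−0.15·0.4416) = 3.015 mg/L.
39 L/s = 0.039 m³/s.
After input B: C = (39.06·3.015 + 0.039·1.05) / 39.1 = 3.013 mg/L.

3.01 mg/L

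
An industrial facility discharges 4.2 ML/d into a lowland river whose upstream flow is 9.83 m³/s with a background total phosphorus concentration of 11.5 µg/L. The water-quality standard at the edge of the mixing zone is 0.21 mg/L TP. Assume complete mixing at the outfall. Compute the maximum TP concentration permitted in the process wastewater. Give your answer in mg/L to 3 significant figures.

40.4 mg/L

4.2 ML/d = 0.04861 m³/s.
11.5 µg/L = 0.0115 mg/L.
Mass balance: 0.21·9.879 = 0.04861·Cₑ + 9.83·0.0115.
Cₑ = (2.075 − 0.113) / 0.04861 = 40.35 mg/L.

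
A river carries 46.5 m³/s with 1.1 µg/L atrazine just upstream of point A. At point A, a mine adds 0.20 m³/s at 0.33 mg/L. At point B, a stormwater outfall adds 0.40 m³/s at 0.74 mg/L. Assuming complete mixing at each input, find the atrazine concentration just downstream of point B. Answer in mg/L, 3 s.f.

0.00877 mg/L

1.1 µg/L = 0.0011 mg/L.
After input A: C = (46.5·0.0011 + 0.2·0.33) / 46.7 = 0.002509 mg/L.
After input B: C = (46.7·0.002509 + 0.4·0.74) / 47.1 = 0.008772 mg/L.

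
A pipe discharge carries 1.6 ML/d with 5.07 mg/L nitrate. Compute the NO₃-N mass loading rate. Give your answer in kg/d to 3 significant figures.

8.11 kg/d

1.6 ML/d = 0.01852 m³/s.
Mass flux = Q·C = 0.01852 m³/s × 5.07 g/m³ = 0.09389 g/s.
= 0.09389 g/s × 86.4 = 8.112 kg/d.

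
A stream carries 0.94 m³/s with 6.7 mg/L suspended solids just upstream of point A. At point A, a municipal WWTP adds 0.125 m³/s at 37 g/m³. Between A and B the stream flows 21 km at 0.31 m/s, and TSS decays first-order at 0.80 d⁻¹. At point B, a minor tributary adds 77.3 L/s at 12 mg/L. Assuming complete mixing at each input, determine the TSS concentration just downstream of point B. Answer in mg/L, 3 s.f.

After input A: C = (0.94·6.7 + 0.125·37) / 1.065 = 10.26 mg/L.
Over the 21 km reach to input B (t = 6.774e+04 s = 0.7841 d), decay gives C = 10.26·exp(−0.80·0.7841) = 5.478 mg/L.
77.3 L/s = 0.0773 m³/s.
After input B: C = (1.065·5.478 + 0.0773·12) / 1.142 = 5.919 mg/L.

5.92 mg/L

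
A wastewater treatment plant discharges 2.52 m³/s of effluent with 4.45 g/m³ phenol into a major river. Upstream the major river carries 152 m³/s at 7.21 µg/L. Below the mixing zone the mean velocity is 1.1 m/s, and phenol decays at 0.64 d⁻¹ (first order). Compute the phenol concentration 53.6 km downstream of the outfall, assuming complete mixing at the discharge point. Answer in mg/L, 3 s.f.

0.0555 mg/L

7.21 µg/L = 0.00721 mg/L.
After complete mixing, C₀ = (2.52·4.45 + 152·0.00721) / 154.5 = 0.07967 mg/L.
Travel time t = 5.36e+04 m / 1.1 m/s = 4.873e+04 s = 0.564 d.
C = 0.07967·exp(−0.64·0.564) = 0.07967·0.697 = 0.05553 mg/L.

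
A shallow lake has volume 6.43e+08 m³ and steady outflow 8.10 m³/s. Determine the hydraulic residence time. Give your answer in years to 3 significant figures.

Q = 8.10 m³/s × 3.156e+07 s/yr = 2.556e+08 m³/yr.
Hydraulic residence time τ = V/Q = 6.43e+08/2.556e+08 = 2.515 yr.

2.52 yr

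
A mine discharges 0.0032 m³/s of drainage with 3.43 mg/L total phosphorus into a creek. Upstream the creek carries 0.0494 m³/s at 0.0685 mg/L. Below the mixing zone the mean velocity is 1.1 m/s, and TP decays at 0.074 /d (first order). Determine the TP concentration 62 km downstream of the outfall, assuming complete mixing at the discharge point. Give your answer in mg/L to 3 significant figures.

After complete mixing, C₀ = (0.0032·3.43 + 0.0494·0.0685) / 0.0526 = 0.273 mg/L.
Travel time t = 6.2e+04 m / 1.1 m/s = 5.636e+04 s = 0.6524 d.
C = 0.273·exp(−0.074·0.6524) = 0.273·0.9529 = 0.2601 mg/L.

0.260 mg/L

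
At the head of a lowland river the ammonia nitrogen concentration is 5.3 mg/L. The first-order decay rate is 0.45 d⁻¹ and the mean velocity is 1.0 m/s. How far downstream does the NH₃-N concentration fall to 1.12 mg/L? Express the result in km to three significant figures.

298 km

From C = C₀·e^(−kt), t = ln(C₀/C)/k = ln(5.3/1.12)/0.45 = 1.554/0.45 = 3.454 d.
Distance = v·t = 1.0 m/s × 2.984e+05 s = 2.984e+05 m = 298.4 km.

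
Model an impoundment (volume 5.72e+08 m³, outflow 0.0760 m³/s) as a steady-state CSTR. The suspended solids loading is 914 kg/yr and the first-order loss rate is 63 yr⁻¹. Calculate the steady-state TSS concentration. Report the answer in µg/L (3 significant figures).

0.0254 µg/L

Outflow Q = 0.0760 m³/s × 3.156e+07 s/yr = 2.398e+06 m³/yr.
Steady-state CSTR mass balance: W = Q·C + k·V·C, so C = W/(Q + kV).
Q + kV = 2.398e+06 + 63·5.72e+08 = 3.604e+10 m³/yr.
C = 914/3.604e+10 = 2.536e-08 kg/m³ = 2.536e-05 mg/L = 0.02536 µg/L.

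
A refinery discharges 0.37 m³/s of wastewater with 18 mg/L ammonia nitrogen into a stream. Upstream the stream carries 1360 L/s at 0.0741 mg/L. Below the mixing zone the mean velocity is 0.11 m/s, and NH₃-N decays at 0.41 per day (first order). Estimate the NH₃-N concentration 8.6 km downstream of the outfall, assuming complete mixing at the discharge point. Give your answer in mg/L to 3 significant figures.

2.70 mg/L

1360 L/s = 1.36 m³/s.
After complete mixing, C₀ = (0.37·18 + 1.36·0.0741) / 1.73 = 3.908 mg/L.
Travel time t = 8600 m / 0.11 m/s = 7.818e+04 s = 0.9049 d.
C = 3.908·exp(−0.41·0.9049) = 3.908·0.69 = 2.697 mg/L.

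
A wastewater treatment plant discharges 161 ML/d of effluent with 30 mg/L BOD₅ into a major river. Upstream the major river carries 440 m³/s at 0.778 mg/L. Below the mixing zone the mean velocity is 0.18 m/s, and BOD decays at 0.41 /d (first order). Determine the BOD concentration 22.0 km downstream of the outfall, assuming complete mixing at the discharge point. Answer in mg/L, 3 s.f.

0.505 mg/L

161 ML/d = 1.863 m³/s.
After complete mixing, C₀ = (1.863·30 + 440·0.778) / 441.9 = 0.9012 mg/L.
Travel time t = 2.2e+04 m / 0.18 m/s = 1.222e+05 s = 1.415 d.
C = 0.9012·exp(−0.41·1.415) = 0.9012·0.5599 = 0.5046 mg/L.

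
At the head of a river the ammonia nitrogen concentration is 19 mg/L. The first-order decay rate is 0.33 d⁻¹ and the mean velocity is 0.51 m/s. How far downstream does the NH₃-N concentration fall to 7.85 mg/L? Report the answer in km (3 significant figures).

118 km

From C = C₀·e^(−kt), t = ln(C₀/C)/k = ln(19/7.85)/0.33 = 0.8839/0.33 = 2.679 d.
Distance = v·t = 0.51 m/s × 2.314e+05 s = 1.18e+05 m = 118 km.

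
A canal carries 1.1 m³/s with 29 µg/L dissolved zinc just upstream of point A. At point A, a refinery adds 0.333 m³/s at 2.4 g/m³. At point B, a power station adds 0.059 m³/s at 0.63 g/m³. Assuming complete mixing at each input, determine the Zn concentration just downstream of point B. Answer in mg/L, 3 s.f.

0.582 mg/L

29 µg/L = 0.029 mg/L.
After input A: C = (1.1·0.029 + 0.333·2.4) / 1.433 = 0.58 mg/L.
After input B: C = (1.433·0.58 + 0.059·0.63) / 1.492 = 0.582 mg/L.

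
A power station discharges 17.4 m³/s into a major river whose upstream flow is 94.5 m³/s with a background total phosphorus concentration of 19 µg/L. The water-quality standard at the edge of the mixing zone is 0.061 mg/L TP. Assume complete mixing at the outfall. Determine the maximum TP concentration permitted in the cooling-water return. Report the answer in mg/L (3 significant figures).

0.289 mg/L

19 µg/L = 0.019 mg/L.
Mass balance: 0.061·111.9 = 17.4·Cₑ + 94.5·0.019.
Cₑ = (6.826 − 1.795) / 17.4 = 0.2891 mg/L.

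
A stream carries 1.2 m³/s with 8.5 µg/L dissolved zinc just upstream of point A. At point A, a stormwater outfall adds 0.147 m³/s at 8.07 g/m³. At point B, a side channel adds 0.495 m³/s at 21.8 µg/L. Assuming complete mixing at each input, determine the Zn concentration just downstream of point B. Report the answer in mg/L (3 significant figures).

0.655 mg/L

8.5 µg/L = 0.0085 mg/L.
After input A: C = (1.2·0.0085 + 0.147·8.07) / 1.347 = 0.8883 mg/L.
21.8 µg/L = 0.0218 mg/L.
After input B: C = (1.347·0.8883 + 0.495·0.0218) / 1.842 = 0.6554 mg/L.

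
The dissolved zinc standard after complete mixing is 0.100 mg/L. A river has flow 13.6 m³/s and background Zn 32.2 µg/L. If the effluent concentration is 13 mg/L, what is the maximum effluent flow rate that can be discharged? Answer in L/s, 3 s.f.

71.5 L/s

32.2 µg/L = 0.0322 mg/L.
Mass balance at complete mixing: C_std·(Q_w + Q_r) = Q_w·C_e + Q_r·C_b.
Rearranging, Q_w = Q_r·(C_std − C_b)/(C_e − C_std) = 13.6·(0.1 − 0.0322) / (13 − 0.1) = 0.07148 m³/s.
= 71.48 L/s.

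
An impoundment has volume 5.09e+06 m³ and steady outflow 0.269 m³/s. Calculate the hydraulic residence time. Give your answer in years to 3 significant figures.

Q = 0.269 m³/s × 3.156e+07 s/yr = 8.489e+06 m³/yr.
Hydraulic residence time τ = V/Q = 5.09e+06/8.489e+06 = 0.5996 yr.

0.600 yr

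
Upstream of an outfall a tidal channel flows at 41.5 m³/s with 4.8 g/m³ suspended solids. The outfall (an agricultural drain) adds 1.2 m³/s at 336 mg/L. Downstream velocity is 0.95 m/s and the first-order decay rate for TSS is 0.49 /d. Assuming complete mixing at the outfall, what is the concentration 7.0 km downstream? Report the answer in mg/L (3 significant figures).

After complete mixing, C₀ = (1.2·336 + 41.5·4.8) / 42.7 = 14.11 mg/L.
Travel time t = 7000 m / 0.95 m/s = 7368 s = 0.08528 d.
C = 14.11·exp(−0.49·0.08528) = 14.11·0.9591 = 13.53 mg/L.

13.5 mg/L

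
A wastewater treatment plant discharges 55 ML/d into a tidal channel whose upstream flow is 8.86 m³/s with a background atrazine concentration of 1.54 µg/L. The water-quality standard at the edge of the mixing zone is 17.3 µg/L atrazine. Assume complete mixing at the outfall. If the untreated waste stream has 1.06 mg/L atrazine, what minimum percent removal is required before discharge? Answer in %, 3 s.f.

77.7 %

55 ML/d = 0.6366 m³/s.
1.54 µg/L = 0.00154 mg/L.
17.3 µg/L = 0.0173 mg/L.
Mass balance: 0.0173·9.497 = 0.6366·Cₑ + 8.86·0.00154.
Cₑ = (0.1643 − 0.01364) / 0.6366 = 0.2367 mg/L.
Required removal = 1 − 0.2367/1.06 = 77.67 %.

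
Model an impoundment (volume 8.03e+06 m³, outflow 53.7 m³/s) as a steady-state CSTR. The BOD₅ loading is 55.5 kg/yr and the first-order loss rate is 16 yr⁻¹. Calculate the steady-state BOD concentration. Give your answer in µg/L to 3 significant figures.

0.0304 µg/L

Outflow Q = 53.7 m³/s × 3.156e+07 s/yr = 1.695e+09 m³/yr.
Steady-state CSTR mass balance: W = Q·C + k·V·C, so C = W/(Q + kV).
Q + kV = 1.695e+09 + 16·8.03e+06 = 1.823e+09 m³/yr.
C = 55.5/1.823e+09 = 3.044e-08 kg/m³ = 3.044e-05 mg/L = 0.03044 µg/L.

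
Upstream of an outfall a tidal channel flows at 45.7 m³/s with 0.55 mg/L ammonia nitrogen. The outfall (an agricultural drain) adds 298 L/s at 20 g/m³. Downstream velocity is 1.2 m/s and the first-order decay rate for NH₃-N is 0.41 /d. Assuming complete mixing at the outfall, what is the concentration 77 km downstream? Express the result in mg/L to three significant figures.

298 L/s = 0.298 m³/s.
After complete mixing, C₀ = (0.298·20 + 45.7·0.55) / 46 = 0.676 mg/L.
Travel time t = 7.7e+04 m / 1.2 m/s = 6.417e+04 s = 0.7427 d.
C = 0.676·exp(−0.41·0.7427) = 0.676·0.7375 = 0.4986 mg/L.

0.499 mg/L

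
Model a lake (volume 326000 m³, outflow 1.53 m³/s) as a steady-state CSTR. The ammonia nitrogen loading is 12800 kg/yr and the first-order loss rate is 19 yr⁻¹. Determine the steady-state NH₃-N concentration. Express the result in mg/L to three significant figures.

0.235 mg/L

Outflow Q = 1.53 m³/s × 3.156e+07 s/yr = 4.828e+07 m³/yr.
Steady-state CSTR mass balance: W = Q·C + k·V·C, so C = W/(Q + kV).
Q + kV = 4.828e+07 + 19·326000 = 5.448e+07 m³/yr.
C = 12800/5.448e+07 = 0.000235 kg/m³ = 0.235 mg/L.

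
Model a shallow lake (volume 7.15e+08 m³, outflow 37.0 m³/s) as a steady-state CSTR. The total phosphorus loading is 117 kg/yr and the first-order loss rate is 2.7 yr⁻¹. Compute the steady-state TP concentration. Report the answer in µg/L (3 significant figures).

Outflow Q = 37.0 m³/s × 3.156e+07 s/yr = 1.168e+09 m³/yr.
Steady-state CSTR mass balance: W = Q·C + k·V·C, so C = W/(Q + kV).
Q + kV = 1.168e+09 + 2.7·7.15e+08 = 3.098e+09 m³/yr.
C = 117/3.098e+09 = 3.776e-08 kg/m³ = 3.776e-05 mg/L = 0.03776 µg/L.

0.0378 µg/L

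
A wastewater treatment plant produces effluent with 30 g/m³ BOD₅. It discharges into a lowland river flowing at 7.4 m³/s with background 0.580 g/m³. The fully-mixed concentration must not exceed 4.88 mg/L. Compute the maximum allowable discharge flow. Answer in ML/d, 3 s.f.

Mass balance at complete mixing: C_std·(Q_w + Q_r) = Q_w·C_e + Q_r·C_b.
Rearranging, Q_w = Q_r·(C_std − C_b)/(C_e − C_std) = 7.4·(4.88 − 0.58) / (30 − 4.88) = 1.267 m³/s.
= 109.4 ML/d.

109 ML/d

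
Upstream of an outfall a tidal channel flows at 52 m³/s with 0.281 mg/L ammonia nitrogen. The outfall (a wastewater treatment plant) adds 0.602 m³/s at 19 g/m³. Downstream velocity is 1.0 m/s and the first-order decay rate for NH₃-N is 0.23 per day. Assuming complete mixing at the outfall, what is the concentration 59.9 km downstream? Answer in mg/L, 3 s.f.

After complete mixing, C₀ = (0.602·19 + 52·0.281) / 52.6 = 0.4952 mg/L.
Travel time t = 5.99e+04 m / 1.0 m/s = 5.99e+04 s = 0.6933 d.
C = 0.4952·exp(−0.23·0.6933) = 0.4952·0.8526 = 0.4222 mg/L.

0.422 mg/L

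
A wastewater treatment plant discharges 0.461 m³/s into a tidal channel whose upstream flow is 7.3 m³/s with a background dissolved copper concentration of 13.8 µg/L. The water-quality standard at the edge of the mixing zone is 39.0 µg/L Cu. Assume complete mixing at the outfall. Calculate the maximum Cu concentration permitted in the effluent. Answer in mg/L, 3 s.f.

13.8 µg/L = 0.0138 mg/L.
39.0 µg/L = 0.039 mg/L.
Mass balance: 0.039·7.761 = 0.461·Cₑ + 7.3·0.0138.
Cₑ = (0.3027 − 0.1007) / 0.461 = 0.438 mg/L.

0.438 mg/L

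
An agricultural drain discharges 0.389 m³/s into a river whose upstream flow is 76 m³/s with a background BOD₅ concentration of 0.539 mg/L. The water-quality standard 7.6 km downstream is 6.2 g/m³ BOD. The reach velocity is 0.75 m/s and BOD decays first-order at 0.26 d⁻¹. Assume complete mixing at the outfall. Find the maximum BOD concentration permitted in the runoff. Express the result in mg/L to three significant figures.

1150 mg/L

Travel time to the compliance point: t = 7600/0.75 = 1.013e+04 s = 0.1173 d; decay factor exp(−0.26·0.1173) = 0.97.
So the concentration just after mixing may be at most 6.2/0.97 = 6.392 mg/L.
Mass balance: 6.392·76.39 = 0.389·Cₑ + 76·0.539.
Cₑ = (488.3 − 40.96) / 0.389 = 1150 mg/L.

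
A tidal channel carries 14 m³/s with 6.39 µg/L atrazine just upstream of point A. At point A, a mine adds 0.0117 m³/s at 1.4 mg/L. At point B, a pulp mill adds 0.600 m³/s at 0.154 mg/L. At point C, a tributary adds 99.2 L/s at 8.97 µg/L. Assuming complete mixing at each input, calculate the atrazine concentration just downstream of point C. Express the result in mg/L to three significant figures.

0.0135 mg/L

6.39 µg/L = 0.00639 mg/L.
After input A: C = (14·0.00639 + 0.0117·1.4) / 14.01 = 0.007554 mg/L.
After input B: C = (14.01·0.007554 + 0.6·0.154) / 14.61 = 0.01357 mg/L.
99.2 L/s = 0.0992 m³/s.
8.97 µg/L = 0.00897 mg/L.
After input C: C = (14.61·0.01357 + 0.0992·0.00897) / 14.71 = 0.01354 mg/L.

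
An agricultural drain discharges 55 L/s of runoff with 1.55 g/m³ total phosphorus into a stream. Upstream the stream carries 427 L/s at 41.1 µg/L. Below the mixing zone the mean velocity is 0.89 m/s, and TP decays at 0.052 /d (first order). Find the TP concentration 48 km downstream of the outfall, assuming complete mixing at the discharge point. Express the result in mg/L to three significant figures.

0.206 mg/L

55 L/s = 0.055 m³/s.
427 L/s = 0.427 m³/s.
41.1 µg/L = 0.0411 mg/L.
After complete mixing, C₀ = (0.055·1.55 + 0.427·0.0411) / 0.482 = 0.2133 mg/L.
Travel time t = 4.8e+04 m / 0.89 m/s = 5.393e+04 s = 0.6242 d.
C = 0.2133·exp(−0.052·0.6242) = 0.2133·0.9681 = 0.2065 mg/L.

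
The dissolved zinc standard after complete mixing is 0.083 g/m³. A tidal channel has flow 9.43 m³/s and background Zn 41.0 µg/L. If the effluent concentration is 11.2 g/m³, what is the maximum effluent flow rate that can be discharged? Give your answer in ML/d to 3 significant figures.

3.08 ML/d

41.0 µg/L = 0.041 mg/L.
Mass balance at complete mixing: C_std·(Q_w + Q_r) = Q_w·C_e + Q_r·C_b.
Rearranging, Q_w = Q_r·(C_std − C_b)/(C_e − C_std) = 9.43·(0.083 − 0.041) / (11.2 − 0.083) = 0.03563 m³/s.
= 3.078 ML/d.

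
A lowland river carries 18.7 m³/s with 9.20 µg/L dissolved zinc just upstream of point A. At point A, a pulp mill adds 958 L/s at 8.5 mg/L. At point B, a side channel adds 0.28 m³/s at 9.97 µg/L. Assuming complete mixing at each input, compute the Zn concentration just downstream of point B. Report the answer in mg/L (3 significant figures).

9.20 µg/L = 0.0092 mg/L.
958 L/s = 0.958 m³/s.
After input A: C = (18.7·0.0092 + 0.958·8.5) / 19.66 = 0.423 mg/L.
9.97 µg/L = 0.00997 mg/L.
After input B: C = (19.66·0.423 + 0.28·0.00997) / 19.94 = 0.4172 mg/L.

0.417 mg/L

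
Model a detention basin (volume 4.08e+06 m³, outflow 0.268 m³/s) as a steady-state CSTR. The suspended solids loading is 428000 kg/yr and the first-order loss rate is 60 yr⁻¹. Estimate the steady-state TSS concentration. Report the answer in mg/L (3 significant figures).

1.69 mg/L

Outflow Q = 0.268 m³/s × 3.156e+07 s/yr = 8.457e+06 m³/yr.
Steady-state CSTR mass balance: W = Q·C + k·V·C, so C = W/(Q + kV).
Q + kV = 8.457e+06 + 60·4.08e+06 = 2.533e+08 m³/yr.
C = 428000/2.533e+08 = 0.00169 kg/m³ = 1.69 mg/L.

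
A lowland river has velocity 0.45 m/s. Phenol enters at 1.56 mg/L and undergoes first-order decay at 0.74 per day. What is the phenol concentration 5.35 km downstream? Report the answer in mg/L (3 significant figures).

1.41 mg/L

Travel time t = 5.35 km / 0.45 m/s = 5350/0.45 = 1.189e+04 s = 0.1376 d.
First-order decay: C = 1.56·exp(−0.74·0.1376) = 1.56·0.9032 = 1.409 mg/L.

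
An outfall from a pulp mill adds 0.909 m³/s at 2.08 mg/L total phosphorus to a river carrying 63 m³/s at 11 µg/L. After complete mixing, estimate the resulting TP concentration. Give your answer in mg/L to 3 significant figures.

0.0404 mg/L

11 µg/L = 0.011 mg/L.
Flow-weighted mixing gives C = (0.909·2.08 + 63·0.011) / (0.909 + 63) = 2.584/63.91 = 0.04043 mg/L.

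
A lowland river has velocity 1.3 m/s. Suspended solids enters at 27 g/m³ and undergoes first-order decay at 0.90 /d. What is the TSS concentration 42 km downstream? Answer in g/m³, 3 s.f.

19.3 g/m³

Travel time t = 42 km / 1.3 m/s = 4.2e+04/1.3 = 3.231e+04 s = 0.3739 d.
First-order decay: C = 27·exp(−0.90·0.3739) = 27·0.7142 = 19.28 g/m³.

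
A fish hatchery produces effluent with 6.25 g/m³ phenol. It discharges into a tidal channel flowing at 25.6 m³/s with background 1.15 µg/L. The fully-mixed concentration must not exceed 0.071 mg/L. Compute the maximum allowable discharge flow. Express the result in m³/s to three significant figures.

1.15 µg/L = 0.00115 mg/L.
Mass balance at complete mixing: C_std·(Q_w + Q_r) = Q_w·C_e + Q_r·C_b.
Rearranging, Q_w = Q_r·(C_std − C_b)/(C_e − C_std) = 25.6·(0.071 − 0.00115) / (6.25 − 0.071) = 0.2894 m³/s.

0.289 m³/s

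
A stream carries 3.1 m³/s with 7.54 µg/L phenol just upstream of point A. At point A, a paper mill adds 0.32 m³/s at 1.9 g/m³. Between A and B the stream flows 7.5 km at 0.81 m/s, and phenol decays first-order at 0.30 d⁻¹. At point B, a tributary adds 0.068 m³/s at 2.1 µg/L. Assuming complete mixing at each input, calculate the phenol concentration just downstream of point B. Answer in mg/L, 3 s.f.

0.175 mg/L

7.54 µg/L = 0.00754 mg/L.
After input A: C = (3.1·0.00754 + 0.32·1.9) / 3.42 = 0.1846 mg/L.
Over the 7.5 km reach to input B (t = 9259 s = 0.1072 d), decay gives C = 0.1846·exp(−0.30·0.1072) = 0.1788 mg/L.
2.1 µg/L = 0.0021 mg/L.
After input B: C = (3.42·0.1788 + 0.068·0.0021) / 3.488 = 0.1753 mg/L.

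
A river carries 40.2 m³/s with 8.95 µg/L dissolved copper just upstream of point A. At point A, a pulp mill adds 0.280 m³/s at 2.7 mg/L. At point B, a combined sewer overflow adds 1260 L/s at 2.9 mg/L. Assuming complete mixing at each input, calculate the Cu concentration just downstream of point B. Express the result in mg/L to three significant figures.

0.114 mg/L

8.95 µg/L = 0.00895 mg/L.
After input A: C = (40.2·0.00895 + 0.28·2.7) / 40.48 = 0.02756 mg/L.
1260 L/s = 1.26 m³/s.
After input B: C = (40.48·0.02756 + 1.26·2.9) / 41.74 = 0.1143 mg/L.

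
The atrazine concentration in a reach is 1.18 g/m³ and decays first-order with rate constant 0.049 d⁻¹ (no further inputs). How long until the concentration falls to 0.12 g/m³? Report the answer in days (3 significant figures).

46.6 d

t = ln(C₀/C)/k = ln(1.18/0.12)/0.049 = 2.286/0.049 = 46.65 d.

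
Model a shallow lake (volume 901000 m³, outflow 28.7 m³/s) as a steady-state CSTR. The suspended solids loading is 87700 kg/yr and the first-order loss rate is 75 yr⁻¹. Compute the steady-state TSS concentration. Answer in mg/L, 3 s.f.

Outflow Q = 28.7 m³/s × 3.156e+07 s/yr = 9.057e+08 m³/yr.
Steady-state CSTR mass balance: W = Q·C + k·V·C, so C = W/(Q + kV).
Q + kV = 9.057e+08 + 75·901000 = 9.733e+08 m³/yr.
C = 87700/9.733e+08 = 9.011e-05 kg/m³ = 0.09011 mg/L.

0.0901 mg/L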